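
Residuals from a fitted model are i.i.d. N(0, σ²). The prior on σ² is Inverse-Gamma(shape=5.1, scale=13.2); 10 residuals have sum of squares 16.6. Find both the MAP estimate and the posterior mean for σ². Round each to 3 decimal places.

MAP = 1.937, posterior mean = 2.363

Posterior: Inverse-Gamma(shape = 5.1+10/2 = 10.1, scale = 13.2+16.6/2 = 21.5).
Mode = β/(α+1) = 21.5/11.1 = 1.937.
Mean = β/(α−1) = 21.5/9.1 = 2.363.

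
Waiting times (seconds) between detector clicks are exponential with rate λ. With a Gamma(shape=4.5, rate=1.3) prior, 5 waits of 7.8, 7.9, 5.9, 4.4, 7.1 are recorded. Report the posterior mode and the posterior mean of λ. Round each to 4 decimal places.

Σ times = 33.1. Posterior: Gamma(shape = 4.5+5 = 9.5, rate = 1.3+33.1 = 34.4).
Mode = (α−1)/β = 8.5/34.4 = 0.2471.
Mean = α/β = 9.5/34.4 = 0.2762.

MAP = 0.2471, posterior mean = 0.2762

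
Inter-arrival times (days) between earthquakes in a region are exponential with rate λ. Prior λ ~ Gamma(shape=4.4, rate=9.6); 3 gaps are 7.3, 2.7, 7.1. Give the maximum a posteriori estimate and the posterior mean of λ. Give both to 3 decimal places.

MAP = 0.240; posterior mean = 0.277

Σ times = 17.1. Posterior: Gamma(shape = 4.4+3 = 7.4, rate = 9.6+17.1 = 26.7).
Mode = (α−1)/β = 6.4/26.7 = 0.240.
Mean = α/β = 7.4/26.7 = 0.277.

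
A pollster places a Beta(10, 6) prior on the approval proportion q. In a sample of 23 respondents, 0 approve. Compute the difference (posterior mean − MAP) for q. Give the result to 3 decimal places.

0.013

Posterior: Beta(10+0, 6+23) = Beta(10, 29).
Mode = (10−1)/(10+29−2) = 9/37 = 0.243.
Mean = 10/(10+29) = 10/39 = 0.256.
Difference = 0.256 − 0.243 = 0.013.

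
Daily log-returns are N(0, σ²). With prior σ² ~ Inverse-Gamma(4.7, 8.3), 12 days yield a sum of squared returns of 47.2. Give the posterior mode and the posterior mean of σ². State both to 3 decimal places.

Posterior: Inverse-Gamma(shape = 4.7+12/2 = 10.7, scale = 8.3+47.2/2 = 31.9).
Mode = β/(α+1) = 31.9/11.7 = 2.726.
Mean = β/(α−1) = 31.9/9.7 = 3.289.

σ²_MAP = 2.726, E[σ²|data] = 3.289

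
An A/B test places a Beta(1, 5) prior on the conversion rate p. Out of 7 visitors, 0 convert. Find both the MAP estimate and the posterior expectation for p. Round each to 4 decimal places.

MAP: 0.0000. Posterior mean: 0.0769.

Posterior: Beta(1+0, 5+7) = Beta(1, 12).
Since α = 1 ≤ 1 and β > 1, the Beta density is monotone decreasing on [0,1]; the mode is at 0.
Mean = 1/(1+12) = 0.0769.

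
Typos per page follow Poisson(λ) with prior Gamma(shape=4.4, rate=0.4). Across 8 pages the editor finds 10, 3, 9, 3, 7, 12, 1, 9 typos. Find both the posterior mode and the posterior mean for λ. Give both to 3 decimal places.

Σ counts = 54. Posterior: Gamma(shape = 4.4+54 = 58.4, rate = 0.4+8 = 8.4).
Mode = (α−1)/β = 57.4/8.4 = 6.833.
Mean = α/β = 58.4/8.4 = 6.952.
The mean is pulled above the mode by the posterior's right skew.

posterior mode = 6.833, posterior mean = 6.952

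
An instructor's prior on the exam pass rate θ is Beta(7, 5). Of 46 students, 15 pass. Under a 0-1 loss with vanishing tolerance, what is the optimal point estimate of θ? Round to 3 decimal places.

0.375

Posterior: Beta(7+15, 5+31) = Beta(22, 36).
Mode = (22−1)/(22+36−2) = 21/56 = 0.375.
Mean = 22/(22+36) = 22/58 = 0.379.
This is the posterior mode — the MAP estimate.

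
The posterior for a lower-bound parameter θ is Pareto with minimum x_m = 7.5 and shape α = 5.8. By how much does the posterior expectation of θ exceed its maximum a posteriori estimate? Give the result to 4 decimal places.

1.5625

The Pareto density is strictly decreasing on [x_m, ∞), so the mode is x_m = 7.5000.
Mean = α·x_m/(α−1) = 5.8·7.5/4.8 = 9.0625.
Difference = 9.0625 − 7.5000 = 1.5625.
Mean > mode: the posterior has a right tail.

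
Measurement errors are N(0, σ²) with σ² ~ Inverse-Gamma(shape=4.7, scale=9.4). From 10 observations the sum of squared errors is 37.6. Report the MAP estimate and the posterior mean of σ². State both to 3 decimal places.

Posterior: Inverse-Gamma(shape = 4.7+10/2 = 9.7, scale = 9.4+37.6/2 = 28.2).
Mode = β/(α+1) = 28.2/10.7 = 2.636.
Mean = β/(α−1) = 28.2/8.7 = 3.241.
Mean > mode: the posterior has a right tail.

MAP = 2.636; posterior mean = 3.241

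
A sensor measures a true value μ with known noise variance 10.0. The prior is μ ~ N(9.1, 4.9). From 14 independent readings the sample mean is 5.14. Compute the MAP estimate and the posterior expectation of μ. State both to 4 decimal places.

MAP: 5.6438. Posterior mean: 5.6438.

Posterior for μ is Normal. Precision-weighted mean: (1/4.9·9.1 + 14/10.0·5.14) / (1/4.9 + 14/10.0) = 5.6438.
A Normal posterior is symmetric, so mode = mean.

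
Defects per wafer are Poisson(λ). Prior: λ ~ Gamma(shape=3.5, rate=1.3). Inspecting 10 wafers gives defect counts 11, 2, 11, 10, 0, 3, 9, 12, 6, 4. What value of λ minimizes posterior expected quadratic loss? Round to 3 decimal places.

6.327

Σ counts = 68. Posterior: Gamma(shape = 3.5+68 = 71.5, rate = 1.3+10 = 11.3).
Mode = (α−1)/β = 70.5/11.3 = 6.239.
Mean = α/β = 71.5/11.3 = 6.327.
Quadratic loss ⇒ the optimal estimator is the posterior mean.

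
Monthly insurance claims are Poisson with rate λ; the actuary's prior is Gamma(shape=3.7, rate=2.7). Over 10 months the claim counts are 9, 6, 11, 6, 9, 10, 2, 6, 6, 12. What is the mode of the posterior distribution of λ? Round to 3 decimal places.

6.276

Σ counts = 77. Posterior: Gamma(shape = 3.7+77 = 80.7, rate = 2.7+10 = 12.7).
Mode = (α−1)/β = 79.7/12.7 = 6.276.
Mean = α/β = 80.7/12.7 = 6.354.
This is the posterior mode — the MAP estimate.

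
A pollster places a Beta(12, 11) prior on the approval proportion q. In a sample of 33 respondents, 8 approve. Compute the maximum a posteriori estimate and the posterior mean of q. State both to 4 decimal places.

Posterior: Beta(12+8, 11+25) = Beta(20, 36).
Mode = (20−1)/(20+36−2) = 19/54 = 0.3519.
Mean = 20/(20+36) = 20/56 = 0.3571.
Right-skewed posterior ⇒ mode < mean.

MAP = 0.3519; posterior mean = 0.3571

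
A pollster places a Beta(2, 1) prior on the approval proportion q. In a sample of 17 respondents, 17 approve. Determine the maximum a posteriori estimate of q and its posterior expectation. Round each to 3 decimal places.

Posterior: Beta(2+17, 1+0) = Beta(19, 1).
Since β = 1 ≤ 1 and α > 1, the Beta density is monotone increasing on [0,1]; the mode is at 1.
Mean = 19/(19+1) = 0.950.
Mode > mean: the posterior has a left tail.

maximum a posteriori estimate = 1.000, posterior expectation = 0.950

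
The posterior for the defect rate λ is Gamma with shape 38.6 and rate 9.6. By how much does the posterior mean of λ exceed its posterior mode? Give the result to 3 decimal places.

0.104

Mode = (α−1)/β = 37.6/9.6 = 3.917.
Mean = α/β = 38.6/9.6 = 4.021.
Difference = 4.021 − 3.917 = 0.104.
Right-skewed posterior ⇒ mode < mean.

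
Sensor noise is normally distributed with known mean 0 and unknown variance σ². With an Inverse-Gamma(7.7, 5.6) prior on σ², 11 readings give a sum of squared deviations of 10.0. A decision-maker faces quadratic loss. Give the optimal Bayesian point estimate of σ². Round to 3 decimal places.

0.869

Posterior: Inverse-Gamma(shape = 7.7+11/2 = 13.2, scale = 5.6+10.0/2 = 10.6).
Mode = β/(α+1) = 10.6/14.2 = 0.746.
Mean = β/(α−1) = 10.6/12.2 = 0.869.
Quadratic loss ⇒ the optimal estimator is the posterior mean.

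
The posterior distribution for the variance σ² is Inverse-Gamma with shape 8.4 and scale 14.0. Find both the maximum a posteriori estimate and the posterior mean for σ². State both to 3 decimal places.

Mode = β/(α+1) = 14.0/9.4 = 1.489.
Mean = β/(α−1) = 14.0/7.4 = 1.892.
Mean > mode: the posterior has a right tail.

MAP = 1.489, posterior mean = 1.892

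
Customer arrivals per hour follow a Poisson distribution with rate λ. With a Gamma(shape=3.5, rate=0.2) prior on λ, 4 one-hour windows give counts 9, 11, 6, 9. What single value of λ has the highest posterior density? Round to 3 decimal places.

Σ counts = 35. Posterior: Gamma(shape = 3.5+35 = 38.5, rate = 0.2+4 = 4.2).
Mode = (α−1)/β = 37.5/4.2 = 8.929.
Mean = α/β = 38.5/4.2 = 9.167.
This is the posterior mode — the MAP estimate.

8.929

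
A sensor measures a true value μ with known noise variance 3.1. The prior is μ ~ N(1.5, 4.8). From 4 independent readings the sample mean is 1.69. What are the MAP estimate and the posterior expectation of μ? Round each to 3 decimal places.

Posterior for μ is Normal. Precision-weighted mean: (1/4.8·1.5 + 4/3.1·1.69) / (1/4.8 + 4/3.1) = 1.664.
A Normal posterior is symmetric, so mode = mean.

MAP estimate = 1.664, posterior expectation = 1.664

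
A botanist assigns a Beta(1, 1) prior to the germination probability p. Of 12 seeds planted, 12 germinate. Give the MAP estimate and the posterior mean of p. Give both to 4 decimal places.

p_MAP = 1.0000, E[p|data] = 0.9286

Posterior: Beta(1+12, 1+0) = Beta(13, 1).
Since β = 1 ≤ 1 and α > 1, the Beta density is monotone increasing on [0,1]; the mode is at 1.
Mean = 13/(13+1) = 0.9286.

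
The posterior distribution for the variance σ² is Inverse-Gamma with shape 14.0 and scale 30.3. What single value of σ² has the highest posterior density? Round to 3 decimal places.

2.020

Mode = β/(α+1) = 30.3/15.0 = 2.020.
Mean = β/(α−1) = 30.3/13.0 = 2.331.
This is the posterior mode — the MAP estimate.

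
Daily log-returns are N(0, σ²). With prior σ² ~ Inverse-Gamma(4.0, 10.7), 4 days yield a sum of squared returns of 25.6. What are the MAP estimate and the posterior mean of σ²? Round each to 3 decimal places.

Posterior: Inverse-Gamma(shape = 4.0+4/2 = 6.0, scale = 10.7+25.6/2 = 23.5).
Mode = β/(α+1) = 23.5/7.0 = 3.357.
Mean = β/(α−1) = 23.5/5.0 = 4.700.

σ²_MAP = 3.357, E[σ²|data] = 4.700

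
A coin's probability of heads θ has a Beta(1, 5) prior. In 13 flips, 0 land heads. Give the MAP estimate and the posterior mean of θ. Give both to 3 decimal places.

Posterior: Beta(1+0, 5+13) = Beta(1, 18).
Since α = 1 ≤ 1 and β > 1, the Beta density is monotone decreasing on [0,1]; the mode is at 0.
Mean = 1/(1+18) = 0.053.
Right-skewed posterior ⇒ mode < mean.

MAP estimate = 0.000, posterior mean = 0.053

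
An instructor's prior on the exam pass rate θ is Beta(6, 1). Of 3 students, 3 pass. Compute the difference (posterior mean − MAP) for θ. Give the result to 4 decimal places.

Posterior: Beta(6+3, 1+0) = Beta(9, 1).
Since β = 1 ≤ 1 and α > 1, the Beta density is monotone increasing on [0,1]; the mode is at 1.
Mean = 9/(9+1) = 0.9000.
Difference = 0.9000 − 1.0000 = -0.1000.

-0.1000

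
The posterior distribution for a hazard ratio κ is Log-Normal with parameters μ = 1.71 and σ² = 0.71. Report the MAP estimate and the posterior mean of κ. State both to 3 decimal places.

Mode = exp(μ − σ²) = exp(1.00) = 2.718.
Mean = exp(μ + σ²/2) = exp(2.065) = 7.885.
Mean > mode: the posterior has a right tail.

MAP estimate = 2.718, posterior mean = 7.885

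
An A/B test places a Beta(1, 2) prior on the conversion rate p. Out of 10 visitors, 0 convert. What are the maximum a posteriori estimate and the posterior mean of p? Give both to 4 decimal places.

p_MAP = 0.0000, E[p|data] = 0.0769

Posterior: Beta(1+0, 2+10) = Beta(1, 12).
Since α = 1 ≤ 1 and β > 1, the Beta density is monotone decreasing on [0,1]; the mode is at 0.
Mean = 1/(1+12) = 0.0769.
Right-skewed posterior ⇒ mode < mean.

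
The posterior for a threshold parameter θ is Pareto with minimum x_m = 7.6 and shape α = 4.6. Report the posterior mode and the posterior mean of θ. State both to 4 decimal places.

The Pareto density is strictly decreasing on [x_m, ∞), so the mode is x_m = 7.6000.
Mean = α·x_m/(α−1) = 4.6·7.6/3.6 = 9.7111.

posterior mode = 7.6000, posterior mean = 9.7111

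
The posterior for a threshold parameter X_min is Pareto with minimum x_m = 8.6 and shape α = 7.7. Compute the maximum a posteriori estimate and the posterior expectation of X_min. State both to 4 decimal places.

MAP: 8.6000. Posterior mean: 9.8836.

The Pareto density is strictly decreasing on [x_m, ∞), so the mode is x_m = 8.6000.
Mean = α·x_m/(α−1) = 7.7·8.6/6.7 = 9.8836.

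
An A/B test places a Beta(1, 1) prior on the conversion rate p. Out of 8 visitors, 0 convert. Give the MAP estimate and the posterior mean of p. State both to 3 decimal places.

MAP = 0.000, posterior mean = 0.100

Posterior: Beta(1+0, 1+8) = Beta(1, 9).
Since α = 1 ≤ 1 and β > 1, the Beta density is monotone decreasing on [0,1]; the mode is at 0.
Mean = 1/(1+9) = 0.100.
The posterior is right-skewed, so the mean exceeds the mode.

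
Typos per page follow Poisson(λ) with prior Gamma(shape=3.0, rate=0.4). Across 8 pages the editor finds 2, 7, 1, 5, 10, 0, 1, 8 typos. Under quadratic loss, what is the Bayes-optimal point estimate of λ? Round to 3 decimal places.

4.405

Σ counts = 34. Posterior: Gamma(shape = 3.0+34 = 37.0, rate = 0.4+8 = 8.4).
Mode = (α−1)/β = 36.0/8.4 = 4.286.
Mean = α/β = 37.0/8.4 = 4.405.
Quadratic loss ⇒ the optimal estimator is the posterior mean.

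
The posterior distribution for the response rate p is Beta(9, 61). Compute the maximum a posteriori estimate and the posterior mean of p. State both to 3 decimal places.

Mode = (9−1)/(9+61−2) = 8/68 = 0.118.
Mean = 9/(9+61) = 9/70 = 0.129.

p_MAP = 0.118, E[p|data] = 0.129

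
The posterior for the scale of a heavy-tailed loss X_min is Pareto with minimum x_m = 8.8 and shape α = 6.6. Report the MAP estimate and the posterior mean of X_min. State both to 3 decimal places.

MAP = 8.800, posterior mean = 10.371

The Pareto density is strictly decreasing on [x_m, ∞), so the mode is x_m = 8.800.
Mean = α·x_m/(α−1) = 6.6·8.8/5.6 = 10.371.
The mean is pulled above the mode by the posterior's right skew.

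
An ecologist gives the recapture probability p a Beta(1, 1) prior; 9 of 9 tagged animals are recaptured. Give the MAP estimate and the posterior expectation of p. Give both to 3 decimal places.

MAP = 1.000; posterior mean = 0.909

Posterior: Beta(1+9, 1+0) = Beta(10, 1).
Since β = 1 ≤ 1 and α > 1, the Beta density is monotone increasing on [0,1]; the mode is at 1.
Mean = 10/(10+1) = 0.909.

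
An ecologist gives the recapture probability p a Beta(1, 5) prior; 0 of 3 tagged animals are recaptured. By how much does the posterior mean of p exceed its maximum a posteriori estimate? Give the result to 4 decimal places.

0.1111

Posterior: Beta(1+0, 5+3) = Beta(1, 8).
Since α = 1 ≤ 1 and β > 1, the Beta density is monotone decreasing on [0,1]; the mode is at 0.
Mean = 1/(1+8) = 0.1111.
Difference = 0.1111 − 0.0000 = 0.1111.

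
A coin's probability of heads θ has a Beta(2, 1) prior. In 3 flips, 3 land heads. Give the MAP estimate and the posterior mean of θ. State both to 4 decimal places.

Posterior: Beta(2+3, 1+0) = Beta(5, 1).
Since β = 1 ≤ 1 and α > 1, the Beta density is monotone increasing on [0,1]; the mode is at 1.
Mean = 5/(5+1) = 0.8333.

MAP estimate = 1.0000, posterior mean = 0.8333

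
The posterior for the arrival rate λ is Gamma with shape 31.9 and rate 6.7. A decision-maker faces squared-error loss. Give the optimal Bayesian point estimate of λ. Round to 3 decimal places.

Mode = (α−1)/β = 30.9/6.7 = 4.612.
Mean = α/β = 31.9/6.7 = 4.761.
Squared-error loss ⇒ the optimal estimator is the posterior mean.

4.761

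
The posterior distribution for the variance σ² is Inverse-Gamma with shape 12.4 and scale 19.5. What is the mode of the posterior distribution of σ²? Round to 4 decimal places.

1.4552

Mode = β/(α+1) = 19.5/13.4 = 1.4552.
Mean = β/(α−1) = 19.5/11.4 = 1.7105.
This is the posterior mode — the MAP estimate.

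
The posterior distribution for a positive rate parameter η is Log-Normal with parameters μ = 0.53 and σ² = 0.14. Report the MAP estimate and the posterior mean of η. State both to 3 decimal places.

Mode = exp(μ − σ²) = exp(0.39) = 1.477.
Mean = exp(μ + σ²/2) = exp(0.600) = 1.822.
The posterior is right-skewed, so the mean exceeds the mode.

MAP = 1.477, posterior mean = 1.822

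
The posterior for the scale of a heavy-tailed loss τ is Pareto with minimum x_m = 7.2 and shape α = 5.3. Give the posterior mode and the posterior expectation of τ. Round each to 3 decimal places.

The Pareto density is strictly decreasing on [x_m, ∞), so the mode is x_m = 7.200.
Mean = α·x_m/(α−1) = 5.3·7.2/4.3 = 8.874.

MAP: 7.200. Posterior mean: 8.874.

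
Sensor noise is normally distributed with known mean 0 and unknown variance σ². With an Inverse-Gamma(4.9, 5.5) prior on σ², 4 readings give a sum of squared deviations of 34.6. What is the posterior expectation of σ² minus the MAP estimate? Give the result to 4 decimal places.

0.9783

Posterior: Inverse-Gamma(shape = 4.9+4/2 = 6.9, scale = 5.5+34.6/2 = 22.8).
Mode = β/(α+1) = 22.8/7.9 = 2.8861.
Mean = β/(α−1) = 22.8/5.9 = 3.8644.
Difference = 3.8644 − 2.8861 = 0.9783.
Right-skewed posterior ⇒ mode < mean.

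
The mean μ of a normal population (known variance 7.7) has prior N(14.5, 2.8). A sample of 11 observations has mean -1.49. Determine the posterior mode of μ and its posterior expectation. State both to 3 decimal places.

μ_MAP = 1.708, E[μ|data] = 1.708

Posterior for μ is Normal. Precision-weighted mean: (1/2.8·14.5 + 11/7.7·-1.49) / (1/2.8 + 11/7.7) = 1.708.
A Normal posterior is symmetric, so mode = mean.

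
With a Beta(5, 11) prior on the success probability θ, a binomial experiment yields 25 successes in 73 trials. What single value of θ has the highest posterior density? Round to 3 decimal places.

0.333

Posterior: Beta(5+25, 11+48) = Beta(30, 59).
Mode = (30−1)/(30+59−2) = 29/87 = 0.333.
Mean = 30/(30+59) = 30/89 = 0.337.
This is the posterior mode — the MAP estimate.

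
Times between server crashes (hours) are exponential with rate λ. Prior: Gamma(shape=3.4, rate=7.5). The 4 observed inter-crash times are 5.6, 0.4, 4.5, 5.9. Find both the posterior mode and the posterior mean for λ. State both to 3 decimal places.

posterior mode = 0.268, posterior mean = 0.310

Σ times = 16.4. Posterior: Gamma(shape = 3.4+4 = 7.4, rate = 7.5+16.4 = 23.9).
Mode = (α−1)/β = 6.4/23.9 = 0.268.
Mean = α/β = 7.4/23.9 = 0.310.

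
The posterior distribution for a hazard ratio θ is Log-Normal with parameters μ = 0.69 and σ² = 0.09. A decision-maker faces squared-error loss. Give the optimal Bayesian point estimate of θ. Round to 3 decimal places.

Mode = exp(μ − σ²) = exp(0.60) = 1.822.
Mean = exp(μ + σ²/2) = exp(0.735) = 2.085.
Squared-error loss ⇒ the optimal estimator is the posterior mean.

2.085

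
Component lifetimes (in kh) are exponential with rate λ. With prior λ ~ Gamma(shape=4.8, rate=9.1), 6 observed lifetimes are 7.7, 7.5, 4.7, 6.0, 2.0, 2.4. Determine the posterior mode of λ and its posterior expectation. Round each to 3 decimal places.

λ_MAP = 0.249, E[λ|data] = 0.274

Σ times = 30.3. Posterior: Gamma(shape = 4.8+6 = 10.8, rate = 9.1+30.3 = 39.4).
Mode = (α−1)/β = 9.8/39.4 = 0.249.
Mean = α/β = 10.8/39.4 = 0.274.
The mean is pulled above the mode by the posterior's right skew.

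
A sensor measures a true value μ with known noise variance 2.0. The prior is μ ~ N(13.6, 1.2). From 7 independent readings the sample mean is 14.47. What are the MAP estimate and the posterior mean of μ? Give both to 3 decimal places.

Posterior for μ is Normal. Precision-weighted mean: (1/1.2·13.6 + 7/2.0·14.47) / (1/1.2 + 7/2.0) = 14.303.
A Normal posterior is symmetric, so mode = mean.

MAP estimate = 14.303, posterior mean = 14.303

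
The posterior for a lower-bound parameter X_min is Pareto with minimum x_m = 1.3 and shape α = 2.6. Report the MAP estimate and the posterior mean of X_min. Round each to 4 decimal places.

The Pareto density is strictly decreasing on [x_m, ∞), so the mode is x_m = 1.3000.
Mean = α·x_m/(α−1) = 2.6·1.3/1.6 = 2.1125.

MAP: 1.3000. Posterior mean: 2.1125.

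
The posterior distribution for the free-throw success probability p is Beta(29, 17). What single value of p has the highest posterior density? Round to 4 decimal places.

Mode = (29−1)/(29+17−2) = 28/44 = 0.6364.
Mean = 29/(29+17) = 29/46 = 0.6304.
This is the posterior mode — the MAP estimate.

0.6364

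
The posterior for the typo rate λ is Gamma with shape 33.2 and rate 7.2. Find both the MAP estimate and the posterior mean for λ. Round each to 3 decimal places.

Mode = (α−1)/β = 32.2/7.2 = 4.472.
Mean = α/β = 33.2/7.2 = 4.611.

MAP = 4.472; posterior mean = 4.611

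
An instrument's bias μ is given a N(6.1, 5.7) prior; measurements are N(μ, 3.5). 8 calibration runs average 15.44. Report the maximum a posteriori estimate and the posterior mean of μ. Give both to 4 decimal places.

Posterior for μ is Normal. Precision-weighted mean: (1/5.7·6.1 + 8/3.5·15.44) / (1/5.7 + 8/3.5) = 14.7742.
A Normal posterior is symmetric, so mode = mean.

MAP = 14.7742, posterior mean = 14.7742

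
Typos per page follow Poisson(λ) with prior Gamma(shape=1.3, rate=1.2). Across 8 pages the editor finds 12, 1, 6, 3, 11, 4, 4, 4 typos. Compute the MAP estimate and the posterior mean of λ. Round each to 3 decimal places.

MAP estimate = 4.924, posterior mean = 5.033

Σ counts = 45. Posterior: Gamma(shape = 1.3+45 = 46.3, rate = 1.2+8 = 9.2).
Mode = (α−1)/β = 45.3/9.2 = 4.924.
Mean = α/β = 46.3/9.2 = 5.033.
The mean is pulled above the mode by the posterior's right skew.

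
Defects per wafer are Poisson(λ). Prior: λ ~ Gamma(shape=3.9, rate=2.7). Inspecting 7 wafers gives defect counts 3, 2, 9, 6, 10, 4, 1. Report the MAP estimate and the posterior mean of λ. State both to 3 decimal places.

Σ counts = 35. Posterior: Gamma(shape = 3.9+35 = 38.9, rate = 2.7+7 = 9.7).
Mode = (α−1)/β = 37.9/9.7 = 3.907.
Mean = α/β = 38.9/9.7 = 4.010.
Mean > mode: the posterior has a right tail.

MAP: 3.907. Posterior mean: 4.010.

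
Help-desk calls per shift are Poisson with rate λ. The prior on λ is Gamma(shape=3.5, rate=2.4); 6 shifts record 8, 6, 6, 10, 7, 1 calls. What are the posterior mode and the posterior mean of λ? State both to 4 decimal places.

MAP = 4.8214, posterior mean = 4.9405

Σ counts = 38. Posterior: Gamma(shape = 3.5+38 = 41.5, rate = 2.4+6 = 8.4).
Mode = (α−1)/β = 40.5/8.4 = 4.8214.
Mean = α/β = 41.5/8.4 = 4.9405.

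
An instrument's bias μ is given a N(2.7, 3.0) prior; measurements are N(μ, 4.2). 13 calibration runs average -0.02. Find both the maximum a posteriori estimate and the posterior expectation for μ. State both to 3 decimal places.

Posterior for μ is Normal. Precision-weighted mean: (1/3.0·2.7 + 13/4.2·-0.02) / (1/3.0 + 13/4.2) = 0.244.
A Normal posterior is symmetric, so mode = mean.

μ_MAP = 0.244, E[μ|data] = 0.244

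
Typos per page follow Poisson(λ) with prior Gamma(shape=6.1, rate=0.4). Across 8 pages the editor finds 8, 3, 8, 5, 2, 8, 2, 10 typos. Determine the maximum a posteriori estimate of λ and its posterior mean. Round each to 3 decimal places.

maximum a posteriori estimate = 6.083, posterior mean = 6.202

Σ counts = 46. Posterior: Gamma(shape = 6.1+46 = 52.1, rate = 0.4+8 = 8.4).
Mode = (α−1)/β = 51.1/8.4 = 6.083.
Mean = α/β = 52.1/8.4 = 6.202.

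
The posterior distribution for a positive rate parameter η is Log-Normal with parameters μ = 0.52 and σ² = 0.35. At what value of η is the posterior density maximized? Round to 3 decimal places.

Mode = exp(μ − σ²) = exp(0.17) = 1.185.
Mean = exp(μ + σ²/2) = exp(0.695) = 2.004.
This is the posterior mode — the MAP estimate.

1.185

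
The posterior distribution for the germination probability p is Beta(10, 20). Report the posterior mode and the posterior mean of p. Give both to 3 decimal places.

Mode = (10−1)/(10+20−2) = 9/28 = 0.321.
Mean = 10/(10+20) = 10/30 = 0.333.

posterior mode = 0.321, posterior mean = 0.333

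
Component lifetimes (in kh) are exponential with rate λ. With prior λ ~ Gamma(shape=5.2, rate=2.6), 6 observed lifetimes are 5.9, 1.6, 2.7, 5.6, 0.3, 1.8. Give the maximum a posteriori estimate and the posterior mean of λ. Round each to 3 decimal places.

λ_MAP = 0.498, E[λ|data] = 0.546

Σ times = 17.9. Posterior: Gamma(shape = 5.2+6 = 11.2, rate = 2.6+17.9 = 20.5).
Mode = (α−1)/β = 10.2/20.5 = 0.498.
Mean = α/β = 11.2/20.5 = 0.546.
The mean is pulled above the mode by the posterior's right skew.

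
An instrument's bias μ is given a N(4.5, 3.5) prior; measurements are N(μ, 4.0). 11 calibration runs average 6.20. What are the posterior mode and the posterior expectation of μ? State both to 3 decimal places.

MAP: 6.040. Posterior mean: 6.040.

Posterior for μ is Normal. Precision-weighted mean: (1/3.5·4.5 + 11/4.0·6.20) / (1/3.5 + 11/4.0) = 6.040.
A Normal posterior is symmetric, so mode = mean.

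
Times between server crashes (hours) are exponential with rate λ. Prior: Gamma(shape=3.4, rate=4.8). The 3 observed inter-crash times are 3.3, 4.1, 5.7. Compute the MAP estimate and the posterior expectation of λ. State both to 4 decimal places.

MAP = 0.3017, posterior mean = 0.3575

Σ times = 13.1. Posterior: Gamma(shape = 3.4+3 = 6.4, rate = 4.8+13.1 = 17.9).
Mode = (α−1)/β = 5.4/17.9 = 0.3017.
Mean = α/β = 6.4/17.9 = 0.3575.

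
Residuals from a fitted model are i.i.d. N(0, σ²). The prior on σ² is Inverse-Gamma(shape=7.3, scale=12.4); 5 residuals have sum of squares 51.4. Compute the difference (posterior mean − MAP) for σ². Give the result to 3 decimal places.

Posterior: Inverse-Gamma(shape = 7.3+5/2 = 9.8, scale = 12.4+51.4/2 = 38.1).
Mode = β/(α+1) = 38.1/10.8 = 3.528.
Mean = β/(α−1) = 38.1/8.8 = 4.330.
Difference = 4.330 − 3.528 = 0.802.

0.802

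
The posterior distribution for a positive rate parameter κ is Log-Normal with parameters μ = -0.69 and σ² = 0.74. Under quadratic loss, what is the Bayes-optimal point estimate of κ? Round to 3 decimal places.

0.726

Mode = exp(μ − σ²) = exp(-1.43) = 0.239.
Mean = exp(μ + σ²/2) = exp(-0.320) = 0.726.
Quadratic loss ⇒ the optimal estimator is the posterior mean.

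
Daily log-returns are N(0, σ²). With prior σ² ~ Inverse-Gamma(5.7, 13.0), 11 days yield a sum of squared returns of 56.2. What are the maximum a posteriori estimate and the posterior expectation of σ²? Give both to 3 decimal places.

maximum a posteriori estimate = 3.369, posterior expectation = 4.029

Posterior: Inverse-Gamma(shape = 5.7+11/2 = 11.2, scale = 13.0+56.2/2 = 41.1).
Mode = β/(α+1) = 41.1/12.2 = 3.369.
Mean = β/(α−1) = 41.1/10.2 = 4.029.
Mean > mode: the posterior has a right tail.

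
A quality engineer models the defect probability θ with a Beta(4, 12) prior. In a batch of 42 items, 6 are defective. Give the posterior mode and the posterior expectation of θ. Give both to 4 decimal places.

Posterior: Beta(4+6, 12+36) = Beta(10, 48).
Mode = (10−1)/(10+48−2) = 9/56 = 0.1607.
Mean = 10/(10+48) = 10/58 = 0.1724.

MAP = 0.1607, posterior mean = 0.1724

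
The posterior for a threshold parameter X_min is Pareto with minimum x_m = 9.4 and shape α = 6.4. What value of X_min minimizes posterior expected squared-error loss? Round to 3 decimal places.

The Pareto density is strictly decreasing on [x_m, ∞), so the mode is x_m = 9.400.
Mean = α·x_m/(α−1) = 6.4·9.4/5.4 = 11.141.
Squared-error loss ⇒ the optimal estimator is the posterior mean.

11.141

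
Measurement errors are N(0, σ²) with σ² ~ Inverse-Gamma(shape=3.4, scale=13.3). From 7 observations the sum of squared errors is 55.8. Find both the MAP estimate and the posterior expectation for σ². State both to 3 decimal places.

σ²_MAP = 5.215, E[σ²|data] = 6.983

Posterior: Inverse-Gamma(shape = 3.4+7/2 = 6.9, scale = 13.3+55.8/2 = 41.2).
Mode = β/(α+1) = 41.2/7.9 = 5.215.
Mean = β/(α−1) = 41.2/5.9 = 6.983.
Right-skewed posterior ⇒ mode < mean.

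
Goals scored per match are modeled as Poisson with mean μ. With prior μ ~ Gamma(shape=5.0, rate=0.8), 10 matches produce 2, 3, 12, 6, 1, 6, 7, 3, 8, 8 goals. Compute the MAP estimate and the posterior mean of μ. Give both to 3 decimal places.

Σ counts = 56. Posterior: Gamma(shape = 5.0+56 = 61.0, rate = 0.8+10 = 10.8).
Mode = (α−1)/β = 60.0/10.8 = 5.556.
Mean = α/β = 61.0/10.8 = 5.648.
Right-skewed posterior ⇒ mode < mean.

μ_MAP = 5.556, E[μ|data] = 5.648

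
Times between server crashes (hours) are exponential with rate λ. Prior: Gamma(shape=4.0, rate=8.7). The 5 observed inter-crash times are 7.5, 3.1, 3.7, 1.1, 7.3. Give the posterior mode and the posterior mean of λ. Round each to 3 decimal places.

λ_MAP = 0.255, E[λ|data] = 0.287

Σ times = 22.7. Posterior: Gamma(shape = 4.0+5 = 9.0, rate = 8.7+22.7 = 31.4).
Mode = (α−1)/β = 8.0/31.4 = 0.255.
Mean = α/β = 9.0/31.4 = 0.287.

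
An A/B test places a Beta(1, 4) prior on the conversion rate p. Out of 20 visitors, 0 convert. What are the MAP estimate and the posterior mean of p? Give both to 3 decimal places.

MAP = 0.000, posterior mean = 0.040

Posterior: Beta(1+0, 4+20) = Beta(1, 24).
Since α = 1 ≤ 1 and β > 1, the Beta density is monotone decreasing on [0,1]; the mode is at 0.
Mean = 1/(1+24) = 0.040.
The posterior is right-skewed, so the mean exceeds the mode.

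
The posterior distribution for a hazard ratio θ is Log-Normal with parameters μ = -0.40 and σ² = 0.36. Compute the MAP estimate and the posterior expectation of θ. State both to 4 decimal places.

Mode = exp(μ − σ²) = exp(-0.76) = 0.4677.
Mean = exp(μ + σ²/2) = exp(-0.220) = 0.8025.
The mean is pulled above the mode by the posterior's right skew.

MAP = 0.4677, posterior mean = 0.8025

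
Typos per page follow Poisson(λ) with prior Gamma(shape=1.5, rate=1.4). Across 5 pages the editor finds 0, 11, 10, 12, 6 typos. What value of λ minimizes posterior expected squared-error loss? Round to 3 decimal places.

Σ counts = 39. Posterior: Gamma(shape = 1.5+39 = 40.5, rate = 1.4+5 = 6.4).
Mode = (α−1)/β = 39.5/6.4 = 6.172.
Mean = α/β = 40.5/6.4 = 6.328.
Squared-error loss ⇒ the optimal estimator is the posterior mean.

6.328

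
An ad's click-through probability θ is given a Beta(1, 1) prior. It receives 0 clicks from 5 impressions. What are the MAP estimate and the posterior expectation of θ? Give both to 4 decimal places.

θ_MAP = 0.0000, E[θ|data] = 0.1429

Posterior: Beta(1+0, 1+5) = Beta(1, 6).
Since α = 1 ≤ 1 and β > 1, the Beta density is monotone decreasing on [0,1]; the mode is at 0.
Mean = 1/(1+6) = 0.1429.
Right-skewed posterior ⇒ mode < mean.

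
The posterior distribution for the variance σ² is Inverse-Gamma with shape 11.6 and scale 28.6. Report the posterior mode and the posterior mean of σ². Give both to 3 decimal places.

Mode = β/(α+1) = 28.6/12.6 = 2.270.
Mean = β/(α−1) = 28.6/10.6 = 2.698.
The mean is pulled above the mode by the posterior's right skew.

MAP = 2.270; posterior mean = 2.698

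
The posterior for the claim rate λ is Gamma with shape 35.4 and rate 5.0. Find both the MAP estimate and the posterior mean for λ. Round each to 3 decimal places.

MAP estimate = 6.880, posterior mean = 7.080

Mode = (α−1)/β = 34.4/5.0 = 6.880.
Mean = α/β = 35.4/5.0 = 7.080.
Right-skewed posterior ⇒ mode < mean.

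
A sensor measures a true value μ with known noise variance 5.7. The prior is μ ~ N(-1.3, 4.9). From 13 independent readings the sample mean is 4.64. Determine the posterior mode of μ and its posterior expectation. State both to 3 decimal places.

Posterior for μ is Normal. Precision-weighted mean: (1/4.9·-1.3 + 13/5.7·4.64) / (1/4.9 + 13/5.7) = 4.152.
A Normal posterior is symmetric, so mode = mean.

MAP: 4.152. Posterior mean: 4.152.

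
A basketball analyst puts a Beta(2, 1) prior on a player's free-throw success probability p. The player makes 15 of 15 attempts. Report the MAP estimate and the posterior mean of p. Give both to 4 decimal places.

MAP = 1.0000, posterior mean = 0.9444

Posterior: Beta(2+15, 1+0) = Beta(17, 1).
Since β = 1 ≤ 1 and α > 1, the Beta density is monotone increasing on [0,1]; the mode is at 1.
Mean = 17/(17+1) = 0.9444.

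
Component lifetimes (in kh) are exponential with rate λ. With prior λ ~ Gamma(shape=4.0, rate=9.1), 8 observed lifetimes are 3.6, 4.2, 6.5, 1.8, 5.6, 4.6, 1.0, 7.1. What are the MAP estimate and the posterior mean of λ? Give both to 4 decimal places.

MAP estimate = 0.2529, posterior mean = 0.2759

Σ times = 34.4. Posterior: Gamma(shape = 4.0+8 = 12.0, rate = 9.1+34.4 = 43.5).
Mode = (α−1)/β = 11.0/43.5 = 0.2529.
Mean = α/β = 12.0/43.5 = 0.2759.
The mean is pulled above the mode by the posterior's right skew.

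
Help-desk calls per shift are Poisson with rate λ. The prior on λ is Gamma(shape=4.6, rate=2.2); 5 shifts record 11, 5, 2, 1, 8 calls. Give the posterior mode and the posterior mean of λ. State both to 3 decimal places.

Σ counts = 27. Posterior: Gamma(shape = 4.6+27 = 31.6, rate = 2.2+5 = 7.2).
Mode = (α−1)/β = 30.6/7.2 = 4.250.
Mean = α/β = 31.6/7.2 = 4.389.
The mean is pulled above the mode by the posterior's right skew.

MAP = 4.250, posterior mean = 4.389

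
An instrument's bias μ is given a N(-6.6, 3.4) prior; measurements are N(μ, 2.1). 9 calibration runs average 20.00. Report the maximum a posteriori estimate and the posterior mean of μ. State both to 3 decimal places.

Posterior for μ is Normal. Precision-weighted mean: (1/3.4·-6.6 + 9/2.1·20.00) / (1/3.4 + 9/2.1) = 18.292.
A Normal posterior is symmetric, so mode = mean.

MAP = 18.292; posterior mean = 18.292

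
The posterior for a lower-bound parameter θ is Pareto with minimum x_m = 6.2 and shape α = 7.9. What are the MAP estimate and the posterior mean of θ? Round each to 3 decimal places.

The Pareto density is strictly decreasing on [x_m, ∞), so the mode is x_m = 6.200.
Mean = α·x_m/(α−1) = 7.9·6.2/6.9 = 7.099.
The mean is pulled above the mode by the posterior's right skew.

MAP: 6.200. Posterior mean: 7.099.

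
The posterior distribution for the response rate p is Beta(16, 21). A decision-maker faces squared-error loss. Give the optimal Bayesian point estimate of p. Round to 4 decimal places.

Mode = (16−1)/(16+21−2) = 15/35 = 0.4286.
Mean = 16/(16+21) = 16/37 = 0.4324.
Squared-error loss ⇒ the optimal estimator is the posterior mean.

0.4324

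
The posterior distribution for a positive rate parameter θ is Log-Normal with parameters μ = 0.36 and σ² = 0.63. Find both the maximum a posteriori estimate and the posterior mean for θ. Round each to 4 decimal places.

MAP: 0.7634. Posterior mean: 1.9640.

Mode = exp(μ − σ²) = exp(-0.27) = 0.7634.
Mean = exp(μ + σ²/2) = exp(0.675) = 1.9640.
Right-skewed posterior ⇒ mode < mean.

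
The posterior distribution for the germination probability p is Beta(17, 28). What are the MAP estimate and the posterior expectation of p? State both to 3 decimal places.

p_MAP = 0.372, E[p|data] = 0.378

Mode = (17−1)/(17+28−2) = 16/43 = 0.372.
Mean = 17/(17+28) = 17/45 = 0.378.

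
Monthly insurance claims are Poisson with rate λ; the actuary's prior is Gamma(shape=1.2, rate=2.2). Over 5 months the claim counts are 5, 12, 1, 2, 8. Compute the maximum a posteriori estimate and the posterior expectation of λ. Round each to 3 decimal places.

MAP = 3.917; posterior mean = 4.056

Σ counts = 28. Posterior: Gamma(shape = 1.2+28 = 29.2, rate = 2.2+5 = 7.2).
Mode = (α−1)/β = 28.2/7.2 = 3.917.
Mean = α/β = 29.2/7.2 = 4.056.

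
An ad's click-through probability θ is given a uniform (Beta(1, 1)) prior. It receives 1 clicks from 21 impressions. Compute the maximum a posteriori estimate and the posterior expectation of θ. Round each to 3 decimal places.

θ_MAP = 0.048, E[θ|data] = 0.087

Posterior: Beta(1+1, 1+20) = Beta(2, 21).
Mode = (2−1)/(2+21−2) = 1/21 = 0.048.
With a flat prior the MAP equals the MLE, 1/21.
Mean = 2/(2+21) = 2/23 = 0.087.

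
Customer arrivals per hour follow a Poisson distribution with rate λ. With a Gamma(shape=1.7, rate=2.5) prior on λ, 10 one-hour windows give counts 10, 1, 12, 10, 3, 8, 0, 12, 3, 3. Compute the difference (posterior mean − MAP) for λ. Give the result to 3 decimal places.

Σ counts = 62. Posterior: Gamma(shape = 1.7+62 = 63.7, rate = 2.5+10 = 12.5).
Mode = (α−1)/β = 62.7/12.5 = 5.016.
Mean = α/β = 63.7/12.5 = 5.096.
Difference = 5.096 − 5.016 = 0.080.

0.080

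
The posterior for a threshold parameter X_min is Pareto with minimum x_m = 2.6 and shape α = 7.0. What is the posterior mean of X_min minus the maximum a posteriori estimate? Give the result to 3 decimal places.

0.433

The Pareto density is strictly decreasing on [x_m, ∞), so the mode is x_m = 2.600.
Mean = α·x_m/(α−1) = 7.0·2.6/6.0 = 3.033.
Difference = 3.033 − 2.600 = 0.433.
The mean is pulled above the mode by the posterior's right skew.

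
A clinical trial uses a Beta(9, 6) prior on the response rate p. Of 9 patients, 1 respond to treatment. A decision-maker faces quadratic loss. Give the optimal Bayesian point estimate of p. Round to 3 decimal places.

Posterior: Beta(9+1, 6+8) = Beta(10, 14).
Mode = (10−1)/(10+14−2) = 9/22 = 0.409.
Mean = 10/(10+14) = 10/24 = 0.417.
Quadratic loss ⇒ the optimal estimator is the posterior mean.

0.417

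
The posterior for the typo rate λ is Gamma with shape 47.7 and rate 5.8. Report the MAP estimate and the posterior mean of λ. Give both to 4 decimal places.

λ_MAP = 8.0517, E[λ|data] = 8.2241

Mode = (α−1)/β = 46.7/5.8 = 8.0517.
Mean = α/β = 47.7/5.8 = 8.2241.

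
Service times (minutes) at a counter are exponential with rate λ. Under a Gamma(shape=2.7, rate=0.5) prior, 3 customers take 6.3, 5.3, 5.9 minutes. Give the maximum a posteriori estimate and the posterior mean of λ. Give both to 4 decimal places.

Σ times = 17.5. Posterior: Gamma(shape = 2.7+3 = 5.7, rate = 0.5+17.5 = 18.0).
Mode = (α−1)/β = 4.7/18.0 = 0.2611.
Mean = α/β = 5.7/18.0 = 0.3167.

MAP: 0.2611. Posterior mean: 0.3167.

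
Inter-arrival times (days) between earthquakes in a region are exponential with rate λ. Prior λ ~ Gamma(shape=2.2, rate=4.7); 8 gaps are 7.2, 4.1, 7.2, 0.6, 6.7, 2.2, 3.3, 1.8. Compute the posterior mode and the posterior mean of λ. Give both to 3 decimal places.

λ_MAP = 0.243, E[λ|data] = 0.270

Σ times = 33.1. Posterior: Gamma(shape = 2.2+8 = 10.2, rate = 4.7+33.1 = 37.8).
Mode = (α−1)/β = 9.2/37.8 = 0.243.
Mean = α/β = 10.2/37.8 = 0.270.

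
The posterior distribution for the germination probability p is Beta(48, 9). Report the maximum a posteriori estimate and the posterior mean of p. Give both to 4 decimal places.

Mode = (48−1)/(48+9−2) = 47/55 = 0.8545.
Mean = 48/(48+9) = 48/57 = 0.8421.
The posterior is left-skewed, so the mode exceeds the mean.

maximum a posteriori estimate = 0.8545, posterior mean = 0.8421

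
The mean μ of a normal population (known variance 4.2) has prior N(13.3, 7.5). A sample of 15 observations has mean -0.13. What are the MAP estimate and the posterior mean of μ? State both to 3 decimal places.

μ_MAP = 0.353, E[μ|data] = 0.353

Posterior for μ is Normal. Precision-weighted mean: (1/7.5·13.3 + 15/4.2·-0.13) / (1/7.5 + 15/4.2) = 0.353.
A Normal posterior is symmetric, so mode = mean.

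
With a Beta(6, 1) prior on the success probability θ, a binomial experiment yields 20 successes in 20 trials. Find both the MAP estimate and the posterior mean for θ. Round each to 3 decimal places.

θ_MAP = 1.000, E[θ|data] = 0.963

Posterior: Beta(6+20, 1+0) = Beta(26, 1).
Since β = 1 ≤ 1 and α > 1, the Beta density is monotone increasing on [0,1]; the mode is at 1.
Mean = 26/(26+1) = 0.963.
The posterior is left-skewed, so the mode exceeds the mean.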